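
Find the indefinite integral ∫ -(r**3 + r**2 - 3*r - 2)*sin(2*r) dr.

r**3*cos(2*r)/2 - 3*r**2*sin(2*r)/4 + r**2*cos(2*r)/2 - r*sin(2*r)/2 - 9*r*cos(2*r)/4 + 9*sin(2*r)/8 - 5*cos(2*r)/4 + C

Use integration by parts with u = r**3 + r**2 - 3*r - 2, dv = -sin(2*r) dr, so v = cos(2*r)/2.
Apply parts 3 times (tabular method): alternate signs, differentiate u down to 0, integrate dv up.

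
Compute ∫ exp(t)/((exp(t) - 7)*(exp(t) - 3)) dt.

log(exp(t) - 7)/4 - log(exp(t) - 3)/4 + C

Let u = e^t, du = e^t dt.
The integral becomes ∫ du/((u-3)(u-7)); decompose into partial fractions.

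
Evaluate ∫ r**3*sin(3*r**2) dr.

-r**2*cos(3*r**2)/6 + sin(3*r**2)/18 + C

Let u = r², du = 2r dr; rewrite as (1/2)∫ u^1·sin(3u) du.
Now integrate by parts 1 time.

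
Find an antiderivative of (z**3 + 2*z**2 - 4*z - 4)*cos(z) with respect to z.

Use integration by parts with u = z**3 + 2*z**2 - 4*z - 4, dv = cos(z) dz, so v = sin(z).
Apply parts 3 times (tabular method): alternate signs, differentiate u down to 0, integrate dv up.

z**3*sin(z) + 2*z**2*sin(z) + 3*z**2*cos(z) - 10*z*sin(z) + 4*z*cos(z) - 8*sin(z) - 10*cos(z) + C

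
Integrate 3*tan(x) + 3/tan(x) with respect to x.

Let u = tan(x), so du = (tan(x)**2 + 1) dx.
Rewriting, the integral becomes 3·∫ 1/u du = 3·log(u).
Substituting back, u = tan(x).

3*log(tan(x)) + C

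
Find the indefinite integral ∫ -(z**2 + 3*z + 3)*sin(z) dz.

Use integration by parts with u = z**2 + 3*z + 3, dv = -sin(z) dz, so v = cos(z).
Apply parts 2 times (tabular method): alternate signs, differentiate u down to 0, integrate dv up.

z**2*cos(z) - 2*z*sin(z) + 3*z*cos(z) - 3*sin(z) + cos(z) + C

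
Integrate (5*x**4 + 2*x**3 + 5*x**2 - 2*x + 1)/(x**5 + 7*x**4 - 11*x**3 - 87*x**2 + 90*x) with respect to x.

log(x)/90 + 499*log(x - 3)/432 - 11*log(x - 1)/84 - 3011*log(x + 5)/240 + 6241*log(x + 6)/378 + C

Factor the denominator: x*(x - 3)*(x - 1)*(x + 5)*(x + 6).
Partial-fraction decomposition: 6241/(378*(x + 6)) - 3011/(240*(x + 5)) - 11/(84*(x - 1)) + 499/(432*(x - 3)) + 1/(90*x).
Integrate each term: A/(x−a) contributes A·log|x−a|.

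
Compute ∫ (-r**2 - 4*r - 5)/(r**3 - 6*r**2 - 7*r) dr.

5*log(r)/7 - 41*log(r - 7)/28 - log(r + 1)/4 + C

Factor the denominator: r*(r - 7)*(r + 1).
Partial-fraction decomposition: -1/(4*(r + 1)) - 41/(28*(r - 7)) + 5/(7*r).
Integrate each term: A/(r−a) contributes A·log|r−a|.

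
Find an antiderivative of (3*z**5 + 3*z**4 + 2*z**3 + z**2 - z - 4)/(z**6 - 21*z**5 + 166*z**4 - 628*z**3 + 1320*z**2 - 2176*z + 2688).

58348*log(z - 7)/477 - 13837*log(z - 6)/80 + 96509*log(z - 4)/1800 + 499*log(z**2 + 4)/42400 - 877*atan(z/2)/21200 - 497/(15*z - 60) + C

Factor the denominator: (z - 7)*(z - 6)*(z - 4)**2*(z**2 + 4).
Partial-fraction decomposition: (499*z - 1754)/(21200*(z**2 + 4)) + 96509/(1800*(z - 4)) + 497/(15*(z - 4)**2) - 13837/(80*(z - 6)) + 58348/(477*(z - 7)).
Integrate each term; A/(z−a) gives A·log|z−a|; the (Bz+D)/(z²+p²) term gives a log and an atan.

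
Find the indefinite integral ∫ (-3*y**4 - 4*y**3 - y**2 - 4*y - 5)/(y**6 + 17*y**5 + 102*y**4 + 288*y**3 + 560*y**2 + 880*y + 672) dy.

943*log(y + 2)/3200 - 3041*log(y + 6)/640 + 5857*log(y + 7)/1325 + 619*log(y**2 + 4)/33920 + 1093*atan(y/2)/16960 + 17/(160*y + 320) + C

Factor the denominator: (y + 2)**2*(y + 6)*(y + 7)*(y**2 + 4).
Partial-fraction decomposition: (619*y + 2186)/(16960*(y**2 + 4)) + 5857/(1325*(y + 7)) - 3041/(640*(y + 6)) + 943/(3200*(y + 2)) - 17/(160*(y + 2)**2).
Integrate each term; A/(y−a) gives A·log|y−a|; the (By+D)/(y²+p²) term gives a log and an atan.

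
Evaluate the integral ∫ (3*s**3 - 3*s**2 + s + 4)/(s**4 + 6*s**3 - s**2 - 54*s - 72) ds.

Factor the denominator: (s - 3)*(s + 2)*(s + 3)*(s + 4).
Partial-fraction decomposition: 120/(7*(s + 4)) - 107/(6*(s + 3)) + 17/(5*(s + 2)) + 61/(210*(s - 3)).
Integrate each term: A/(s−a) contributes A·log|s−a|.

61*log(s - 3)/210 + 17*log(s + 2)/5 - 107*log(s + 3)/6 + 120*log(s + 4)/7 + C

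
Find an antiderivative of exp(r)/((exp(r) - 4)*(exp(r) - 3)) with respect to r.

log(exp(r) - 4) - log(exp(r) - 3) + C

Let u = e^r, du = e^r dr.
The integral becomes ∫ du/((u-3)(u-4)); decompose into partial fractions.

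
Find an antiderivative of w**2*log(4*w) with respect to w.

Use integration by parts with u = log(4*w), dv = w**2 dw.
Then du = 1/w dw and v = w**3/3.

w**3*(log(w) + 2*log(2))/3 - w**3/9 + C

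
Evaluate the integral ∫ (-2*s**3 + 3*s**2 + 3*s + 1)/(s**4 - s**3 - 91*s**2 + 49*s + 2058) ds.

Factor the denominator: (s - 7)**2*(s + 6)*(s + 7).
Partial-fraction decomposition: -813/(196*(s + 7)) + 523/(169*(s + 6)) - 31359/(33124*(s - 7)) - 517/(182*(s - 7)**2).
Integrate each term; A/(s−a) gives A·log|s−a|; A/(s−a)² gives −A/(s−a).

-31359*log(s - 7)/33124 + 523*log(s + 6)/169 - 813*log(s + 7)/196 + 517/(182*s - 1274) + C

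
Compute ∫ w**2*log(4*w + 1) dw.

Use integration by parts with u = log(4*w + 1), dv = w**2 dw.
Then du = 4/(4*w + 1) dw and v = w**3/3.

w**3*log(4*w + 1)/3 - w**3/9 + w**2/24 - w/48 + log(4*w + 1)/192 + C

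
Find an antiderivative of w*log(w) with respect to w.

w**2*log(w)/2 - w**2/4 + C

Use integration by parts with u = log(w), dv = w dw.
Then du = 1/w dw and v = w**2/2.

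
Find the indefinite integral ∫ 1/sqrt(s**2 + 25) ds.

log(s + sqrt(s**2 + 25)) + C

Substitute s = 5·tan(θ), so ds = 5·sec(θ)^2 dθ and the radical becomes sqrt(s**2 + 25) = 5·sec(θ) by the Pythagorean identity.
Integrate the resulting trig expression in θ, then back-substitute tan(θ) = s/5, sec(θ) = sqrt(s**2 + 25)/5 (absorbing any constant into C).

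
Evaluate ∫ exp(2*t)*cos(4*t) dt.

Let I denote the integral. Integrate by parts with u = cos(4*t), dv = exp(2*t) dt, so v = exp(2*t)/2: I = exp(2*t)*cos(4*t)/2 + 2·∫ exp(2*t)*sin(4*t) dt.
Apply parts again with u = sin(4*t), dv = exp(2*t) dt: ∫ exp(2*t)*sin(4*t) dt = exp(2*t)*sin(4*t)/2 − 2·I. Substituting back brings back I: I = exp(2*t)*sin(4*t) + exp(2*t)*cos(4*t)/2 − 4·I.
Solving for I: (1 + 4)·I equals the remaining terms, so I = (1/5)·(exp(2*t)*sin(4*t) + exp(2*t)*cos(4*t)/2).

exp(2*t)*sin(4*t)/5 + exp(2*t)*cos(4*t)/10 + C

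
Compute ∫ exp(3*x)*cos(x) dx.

exp(3*x)*sin(x)/10 + 3*exp(3*x)*cos(x)/10 + C

Let I denote the integral. Integrate by parts with u = cos(x), dv = exp(3*x) dx, so v = exp(3*x)/3: I = exp(3*x)*cos(x)/3 + (1/3)·∫ exp(3*x)*sin(x) dx.
Apply parts again with u = sin(x), dv = exp(3*x) dx: ∫ exp(3*x)*sin(x) dx = exp(3*x)*sin(x)/3 − (1/3)·I. Substituting back brings back I: I = exp(3*x)*sin(x)/9 + exp(3*x)*cos(x)/3 − (1/9)·I.
Solving for I: (1 + 1/9)·I equals the remaining terms, so I = (9/10)·(exp(3*x)*sin(x)/9 + exp(3*x)*cos(x)/3).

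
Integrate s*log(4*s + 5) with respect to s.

s**2*log(4*s + 5)/2 - s**2/4 + 5*s/8 - 25*log(4*s + 5)/32 + C

Use integration by parts with u = log(4*s + 5), dv = s ds.
Then du = 4/(4*s + 5) ds and v = s**2/2.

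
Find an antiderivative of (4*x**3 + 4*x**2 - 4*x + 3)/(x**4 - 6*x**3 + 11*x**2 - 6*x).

Factor the denominator: x*(x - 3)*(x - 2)*(x - 1).
Partial-fraction decomposition: 7/(2*(x - 1)) - 43/(2*(x - 2)) + 45/(2*(x - 3)) - 1/(2*x).
Integrate each term: A/(x−a) contributes A·log|x−a|.

-log(x)/2 + 45*log(x - 3)/2 - 43*log(x - 2)/2 + 7*log(x - 1)/2 + C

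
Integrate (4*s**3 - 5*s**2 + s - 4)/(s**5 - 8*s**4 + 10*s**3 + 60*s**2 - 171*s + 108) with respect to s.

176*log(s - 4)/21 - 299*log(s - 3)/36 + log(s - 1)/12 - 10*log(s + 3)/63 + 31/(6*s - 18) + C

Factor the denominator: (s - 4)*(s - 3)**2*(s - 1)*(s + 3).
Partial-fraction decomposition: -10/(63*(s + 3)) + 1/(12*(s - 1)) - 299/(36*(s - 3)) - 31/(6*(s - 3)**2) + 176/(21*(s - 4)).
Integrate each term; A/(s−a) gives A·log|s−a|; A/(s−a)² gives −A/(s−a).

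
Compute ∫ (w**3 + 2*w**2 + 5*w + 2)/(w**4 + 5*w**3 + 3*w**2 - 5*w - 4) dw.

log(w - 1)/2 - 11*log(w + 1)/18 + 10*log(w + 4)/9 - 1/(3*w + 3) + C

Factor the denominator: (w - 1)*(w + 1)**2*(w + 4).
Partial-fraction decomposition: 10/(9*(w + 4)) - 11/(18*(w + 1)) + 1/(3*(w + 1)**2) + 1/(2*(w - 1)).
Integrate each term; A/(w−a) gives A·log|w−a|; A/(w−a)² gives −A/(w−a).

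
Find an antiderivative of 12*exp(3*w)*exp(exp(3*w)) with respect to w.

Let u = exp(3*w), so du = (3*exp(3*w)) dw.
Rewriting, the integral becomes 4·∫ e^u du = 4·e^u.
Substituting back, u = exp(3*w).

4*exp(exp(3*w)) + C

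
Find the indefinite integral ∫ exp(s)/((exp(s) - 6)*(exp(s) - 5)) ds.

Let u = e^s, du = e^s ds.
The integral becomes ∫ du/((u-6)(u-5)); decompose into partial fractions.

log(exp(s) - 6) - log(exp(s) - 5) + C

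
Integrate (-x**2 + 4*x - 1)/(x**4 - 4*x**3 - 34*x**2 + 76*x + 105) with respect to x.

-11*log(x - 7)/192 - log(x - 3)/64 - 3*log(x + 1)/64 + 23*log(x + 5)/192 + C

Factor the denominator: (x - 7)*(x - 3)*(x + 1)*(x + 5).
Partial-fraction decomposition: 23/(192*(x + 5)) - 3/(64*(x + 1)) - 1/(64*(x - 3)) - 11/(192*(x - 7)).
Integrate each term: A/(x−a) contributes A·log|x−a|.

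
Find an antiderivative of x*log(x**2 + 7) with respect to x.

x**2*log(x**2 + 7)/2 - x**2/2 + 7*log(x**2 + 7)/2 + C

Let u = x**2 + 7, so du = (2*x) dx.
The integral becomes (1/2)·∫ log(u) du; integrate by parts with u′=log(u), dv′=du.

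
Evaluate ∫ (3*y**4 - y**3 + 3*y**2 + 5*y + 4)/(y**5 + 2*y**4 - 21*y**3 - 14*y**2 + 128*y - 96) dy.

Factor the denominator: (y - 3)*(y - 2)*(y - 1)*(y + 4)**2.
Partial-fraction decomposition: 13817/(7350*(y + 4)) - 144/(35*(y + 4)**2) + 7/(25*(y - 1)) - 11/(6*(y - 2)) + 131/(49*(y - 3)).
Integrate each term; A/(y−a) gives A·log|y−a|; A/(y−a)² gives −A/(y−a).

131*log(y - 3)/49 - 11*log(y - 2)/6 + 7*log(y - 1)/25 + 13817*log(y + 4)/7350 + 144/(35*y + 140) + C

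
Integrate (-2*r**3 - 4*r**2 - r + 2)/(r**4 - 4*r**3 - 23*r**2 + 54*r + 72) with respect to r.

-58*log(r - 6)/21 + 13*log(r - 3)/12 + log(r + 1)/84 - log(r + 4)/3 + C

Factor the denominator: (r - 6)*(r - 3)*(r + 1)*(r + 4).
Partial-fraction decomposition: -1/(3*(r + 4)) + 1/(84*(r + 1)) + 13/(12*(r - 3)) - 58/(21*(r - 6)).
Integrate each term: A/(r−a) contributes A·log|r−a|.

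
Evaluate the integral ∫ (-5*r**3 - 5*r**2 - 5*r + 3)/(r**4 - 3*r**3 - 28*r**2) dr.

149*log(r)/784 - 1992*log(r - 7)/539 - 263*log(r + 4)/176 + 3/(28*r) + C

Factor the denominator: r**2*(r - 7)*(r + 4).
Partial-fraction decomposition: -263/(176*(r + 4)) - 1992/(539*(r - 7)) + 149/(784*r) - 3/(28*r**2).
Integrate each term; A/(r−a) gives A·log|r−a|; A/(r−a)² gives −A/(r−a).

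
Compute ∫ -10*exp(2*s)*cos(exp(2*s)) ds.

Let u = exp(2*s), so du = (2*exp(2*s)) ds.
Rewriting, the integral becomes -5·∫ cos(u) du = -5·sin(u).
Substituting back, u = exp(2*s).

-5*sin(exp(2*s)) + C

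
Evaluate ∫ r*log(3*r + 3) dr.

Use integration by parts with u = log(3*r + 3), dv = r dr.
Then du = 3/(3*r + 3) dr and v = r**2/2.

r**2*log(3*r + 3)/2 - r**2/4 + r/2 - log(r + 1)/2 + C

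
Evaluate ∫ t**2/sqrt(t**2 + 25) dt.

Substitute t = 5·tan(θ), so dt = 5·sec(θ)^2 dθ and the radical becomes sqrt(t**2 + 25) = 5·sec(θ) by the Pythagorean identity.
Integrate the resulting trig expression in θ, then back-substitute tan(θ) = t/5, sec(θ) = sqrt(t**2 + 25)/5 (absorbing any constant into C).

t*sqrt(t**2 + 25)/2 - 25*log(t + sqrt(t**2 + 25))/2 + C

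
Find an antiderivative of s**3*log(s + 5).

Use integration by parts with u = log(s + 5), dv = s**3 ds.
Then du = 1/(s + 5) ds and v = s**4/4.

s**4*log(s + 5)/4 - s**4/16 + 5*s**3/12 - 25*s**2/8 + 125*s/4 - 625*log(s + 5)/4 + C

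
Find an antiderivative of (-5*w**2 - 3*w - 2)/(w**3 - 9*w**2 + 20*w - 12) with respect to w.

Factor the denominator: (w - 6)*(w - 2)*(w - 1).
Partial-fraction decomposition: -2/(w - 1) + 7/(w - 2) - 10/(w - 6).
Integrate each term: A/(w−a) contributes A·log|w−a|.

-10*log(w - 6) + 7*log(w - 2) - 2*log(w - 1) + C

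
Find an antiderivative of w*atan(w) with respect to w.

w**2*atan(w)/2 - w/2 + atan(w)/2 + C

Use integration by parts with u = arctan(w), dv = w dw.
Then du = 1/(w**2 + 1) dw.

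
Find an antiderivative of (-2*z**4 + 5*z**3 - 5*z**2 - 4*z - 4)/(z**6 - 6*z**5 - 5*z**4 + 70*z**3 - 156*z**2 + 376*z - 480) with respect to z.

Factor the denominator: (z - 5)*(z - 3)*(z - 2)*(z + 4)*(z**2 + 4).
Partial-fraction decomposition: 2*(11*z - 32)/(377*(z**2 + 4)) + 5/(42*(z + 4)) - 1/(6*(z - 2)) + 44/(91*(z - 3)) - 43/(87*(z - 5)).
Integrate each term; A/(z−a) gives A·log|z−a|; the (Bz+D)/(z²+p²) term gives a log and an atan.

-43*log(z - 5)/87 + 44*log(z - 3)/91 - log(z - 2)/6 + 5*log(z + 4)/42 + 11*log(z**2 + 4)/377 - 32*atan(z/2)/377 + C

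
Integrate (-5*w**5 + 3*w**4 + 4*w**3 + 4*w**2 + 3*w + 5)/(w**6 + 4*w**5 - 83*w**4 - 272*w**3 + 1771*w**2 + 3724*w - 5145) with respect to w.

-37619*log(w - 7)/11760 + 6565*log(w - 5)/4608 + 7*log(w - 1)/3072 - 691*log(w + 3)/2560 - 1335857*log(w + 7)/451584 - 45023/(2688*w + 18816) + C

Factor the denominator: (w - 7)*(w - 5)*(w - 1)*(w + 3)*(w + 7)**2.
Partial-fraction decomposition: -1335857/(451584*(w + 7)) + 45023/(2688*(w + 7)**2) - 691/(2560*(w + 3)) + 7/(3072*(w - 1)) + 6565/(4608*(w - 5)) - 37619/(11760*(w - 7)).
Integrate each term; A/(w−a) gives A·log|w−a|; A/(w−a)² gives −A/(w−a).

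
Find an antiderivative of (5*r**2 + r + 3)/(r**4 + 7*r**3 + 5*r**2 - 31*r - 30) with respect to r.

5*log(r - 2)/21 - 7*log(r + 1)/24 + 9*log(r + 3)/4 - 123*log(r + 5)/56 + C

Factor the denominator: (r - 2)*(r + 1)*(r + 3)*(r + 5).
Partial-fraction decomposition: -123/(56*(r + 5)) + 9/(4*(r + 3)) - 7/(24*(r + 1)) + 5/(21*(r - 2)).
Integrate each term: A/(r−a) contributes A·log|r−a|.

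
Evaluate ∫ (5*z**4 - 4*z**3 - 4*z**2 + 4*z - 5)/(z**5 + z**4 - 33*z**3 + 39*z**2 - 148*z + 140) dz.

Factor the denominator: (z - 5)*(z - 1)*(z + 7)*(z**2 + 4).
Partial-fraction decomposition: (4351*z - 459)/(7685*(z**2 + 4)) + 3287/(1272*(z + 7)) + 1/(40*(z - 1)) + 635/(348*(z - 5)).
Integrate each term; A/(z−a) gives A·log|z−a|; the (Bz+D)/(z²+p²) term gives a log and an atan.

635*log(z - 5)/348 + log(z - 1)/40 + 3287*log(z + 7)/1272 + 4351*log(z**2 + 4)/15370 - 459*atan(z/2)/15370 + C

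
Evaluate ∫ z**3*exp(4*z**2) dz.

(4*z**2 - 1)*exp(4*z**2)/32 + C

Let u = z², du = 2z dz; rewrite as (1/2)∫ u^1·exp(4u) du.
Now integrate by parts 1 time.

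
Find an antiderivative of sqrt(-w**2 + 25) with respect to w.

w*sqrt(-w**2 + 25)/2 + 25*asin(w/5)/2 + C

Substitute w = 5·sin(θ), so dw = 5·cos(θ) dθ and the radical becomes sqrt(-w**2 + 25) = 5·cos(θ) by the Pythagorean identity.
Integrate the resulting trig expression in θ, then back-substitute θ = asin(w/5), sin(θ) = w/5, cos(θ) = sqrt(-w**2 + 25)/5 (absorbing any constant into C).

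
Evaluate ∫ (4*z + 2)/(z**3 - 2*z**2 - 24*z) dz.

-log(z)/12 + 13*log(z - 6)/30 - 7*log(z + 4)/20 + C

Factor the denominator: z*(z - 6)*(z + 4).
Partial-fraction decomposition: -7/(20*(z + 4)) + 13/(30*(z - 6)) - 1/(12*z).
Integrate each term: A/(z−a) contributes A·log|z−a|.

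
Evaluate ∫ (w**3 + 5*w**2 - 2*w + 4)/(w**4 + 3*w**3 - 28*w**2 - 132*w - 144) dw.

97*log(w - 6)/180 - 5*log(w + 2)/4 + 28*log(w + 3)/9 - 7*log(w + 4)/5 + C

Factor the denominator: (w - 6)*(w + 2)*(w + 3)*(w + 4).
Partial-fraction decomposition: -7/(5*(w + 4)) + 28/(9*(w + 3)) - 5/(4*(w + 2)) + 97/(180*(w - 6)).
Integrate each term: A/(w−a) contributes A·log|w−a|.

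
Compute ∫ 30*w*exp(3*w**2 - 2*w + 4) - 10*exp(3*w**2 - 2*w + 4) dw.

5*exp(3*w**2 - 2*w + 4) + C

Let u = 3*w**2 - 2*w + 4, so du = (6*w - 2) dw.
Rewriting, the integral becomes 5·∫ e^u du = 5·e^u.
Substituting back, u = 3*w**2 - 2*w + 4.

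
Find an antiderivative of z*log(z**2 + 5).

z**2*log(z**2 + 5)/2 - z**2/2 + 5*log(z**2 + 5)/2 + C

Let u = z**2 + 5, so du = (2*z) dz.
The integral becomes (1/2)·∫ log(u) du; integrate by parts with u′=log(u), dv′=du.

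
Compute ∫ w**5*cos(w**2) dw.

w**4*sin(w**2)/2 + w**2*cos(w**2) - sin(w**2) + C

Let u = w², du = 2w dw; rewrite as (1/2)∫ u^2·cos(1u) du.
Now integrate by parts 2 times.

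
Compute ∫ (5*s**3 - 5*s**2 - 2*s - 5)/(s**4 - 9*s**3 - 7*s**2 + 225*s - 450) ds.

883*log(s - 6)/33 - 97*log(s - 5)/4 + 79*log(s - 3)/48 + 149*log(s + 5)/176 + C

Factor the denominator: (s - 6)*(s - 5)*(s - 3)*(s + 5).
Partial-fraction decomposition: 149/(176*(s + 5)) + 79/(48*(s - 3)) - 97/(4*(s - 5)) + 883/(33*(s - 6)).
Integrate each term: A/(s−a) contributes A·log|s−a|.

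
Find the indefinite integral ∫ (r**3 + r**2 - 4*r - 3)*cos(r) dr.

Use integration by parts with u = r**3 + r**2 - 4*r - 3, dv = cos(r) dr, so v = sin(r).
Apply parts 3 times (tabular method): alternate signs, differentiate u down to 0, integrate dv up.

r**3*sin(r) + r**2*sin(r) + 3*r**2*cos(r) - 10*r*sin(r) + 2*r*cos(r) - 5*sin(r) - 10*cos(r) + C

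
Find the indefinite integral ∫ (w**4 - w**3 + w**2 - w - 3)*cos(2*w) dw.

Use integration by parts with u = w**4 - w**3 + w**2 - w - 3, dv = cos(2*w) dw, so v = sin(2*w)/2.
Apply parts 4 times (tabular method): alternate signs, differentiate u down to 0, integrate dv up.

w**4*sin(2*w)/2 - w**3*sin(2*w)/2 + w**3*cos(2*w) - w**2*sin(2*w) - 3*w**2*cos(2*w)/4 + w*sin(2*w)/4 - w*cos(2*w) - sin(2*w) + cos(2*w)/8 + C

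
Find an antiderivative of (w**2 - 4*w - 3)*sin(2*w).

Use integration by parts with u = w**2 - 4*w - 3, dv = sin(2*w) dw, so v = -cos(2*w)/2.
Apply parts 2 times (tabular method): alternate signs, differentiate u down to 0, integrate dv up.

-w**2*cos(2*w)/2 + w*sin(2*w)/2 + 2*w*cos(2*w) - sin(2*w) + 7*cos(2*w)/4 + C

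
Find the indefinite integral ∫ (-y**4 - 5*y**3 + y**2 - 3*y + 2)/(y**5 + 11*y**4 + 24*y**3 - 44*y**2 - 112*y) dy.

Factor the denominator: y*(y - 2)*(y + 2)*(y + 4)*(y + 7).
Partial-fraction decomposition: -614/(945*(y + 7)) - 47/(72*(y + 4)) + 9/(20*(y + 2)) - 7/(54*(y - 2)) - 1/(56*y).
Integrate each term: A/(y−a) contributes A·log|y−a|.

-log(y)/56 - 7*log(y - 2)/54 + 9*log(y + 2)/20 - 47*log(y + 4)/72 - 614*log(y + 7)/945 + C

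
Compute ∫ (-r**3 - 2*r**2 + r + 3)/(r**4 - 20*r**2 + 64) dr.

Factor the denominator: (r - 4)*(r - 2)*(r + 2)*(r + 4).
Partial-fraction decomposition: -31/(96*(r + 4)) + 1/(48*(r + 2)) + 11/(48*(r - 2)) - 89/(96*(r - 4)).
Integrate each term: A/(r−a) contributes A·log|r−a|.

-89*log(r - 4)/96 + 11*log(r - 2)/48 + log(r + 2)/48 - 31*log(r + 4)/96 + C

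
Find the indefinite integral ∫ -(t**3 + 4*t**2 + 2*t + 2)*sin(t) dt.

Use integration by parts with u = t**3 + 4*t**2 + 2*t + 2, dv = -sin(t) dt, so v = cos(t).
Apply parts 3 times (tabular method): alternate signs, differentiate u down to 0, integrate dv up.

t**3*cos(t) - 3*t**2*sin(t) + 4*t**2*cos(t) - 8*t*sin(t) - 4*t*cos(t) + 4*sin(t) - 6*cos(t) + C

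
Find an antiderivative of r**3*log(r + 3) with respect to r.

Use integration by parts with u = log(r + 3), dv = r**3 dr.
Then du = 1/(r + 3) dr and v = r**4/4.

r**4*log(r + 3)/4 - r**4/16 + r**3/4 - 9*r**2/8 + 27*r/4 - 81*log(r + 3)/4 + C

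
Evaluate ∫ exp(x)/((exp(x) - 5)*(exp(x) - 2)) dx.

Let u = e^x, du = e^x dx.
The integral becomes ∫ du/((u-5)(u-2)); decompose into partial fractions.

log(exp(x) - 5)/3 - log(exp(x) - 2)/3 + C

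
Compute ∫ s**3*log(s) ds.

Use integration by parts with u = log(s), dv = s**3 ds.
Then du = 1/s ds and v = s**4/4.

s**4*log(s)/4 - s**4/16 + C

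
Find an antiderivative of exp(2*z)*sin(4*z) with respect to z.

exp(2*z)*sin(4*z)/10 - exp(2*z)*cos(4*z)/5 + C

Let I denote the integral. Integrate by parts with u = sin(4*z), dv = exp(2*z) dz, so v = exp(2*z)/2: I = exp(2*z)*sin(4*z)/2 − 2·∫ exp(2*z)*cos(4*z) dz.
Apply parts again with u = cos(4*z), dv = exp(2*z) dz: ∫ exp(2*z)*cos(4*z) dz = exp(2*z)*cos(4*z)/2 + 2·I. Substituting back brings back I: I = exp(2*z)*sin(4*z)/2 - exp(2*z)*cos(4*z) − 4·I.
Solving for I: (1 + 4)·I equals the remaining terms, so I = (1/5)·(exp(2*z)*sin(4*z)/2 - exp(2*z)*cos(4*z)).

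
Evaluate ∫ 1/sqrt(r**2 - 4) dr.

Substitute r = 2·sec(θ), so dr = 2·sec(θ)*tan(θ) dθ and the radical becomes sqrt(r**2 - 4) = 2·tan(θ) by the Pythagorean identity.
Integrate the resulting trig expression in θ, then back-substitute sec(θ) = r/2, tan(θ) = sqrt(r**2 - 4)/2 (absorbing any constant into C).

log(r + sqrt(r**2 - 4)) + C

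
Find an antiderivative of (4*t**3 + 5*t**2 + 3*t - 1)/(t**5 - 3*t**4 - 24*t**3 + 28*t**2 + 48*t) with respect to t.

Factor the denominator: t*(t - 6)*(t - 2)*(t + 1)*(t + 4).
Partial-fraction decomposition: -21/(80*(t + 4)) + 1/(21*(t + 1)) - 19/(48*(t - 2)) + 1061/(1680*(t - 6)) - 1/(48*t).
Integrate each term: A/(t−a) contributes A·log|t−a|.

-log(t)/48 + 1061*log(t - 6)/1680 - 19*log(t - 2)/48 + log(t + 1)/21 - 21*log(t + 4)/80 + C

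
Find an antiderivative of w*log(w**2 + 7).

w**2*log(w**2 + 7)/2 - w**2/2 + 7*log(w**2 + 7)/2 + C

Let u = w**2 + 7, so du = (2*w) dw.
The integral becomes (1/2)·∫ log(u) du; integrate by parts with u′=log(u), dv′=du.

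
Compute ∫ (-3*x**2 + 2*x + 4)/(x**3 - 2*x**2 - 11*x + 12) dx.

Factor the denominator: (x - 4)*(x - 1)*(x + 3).
Partial-fraction decomposition: -29/(28*(x + 3)) - 1/(4*(x - 1)) - 12/(7*(x - 4)).
Integrate each term: A/(x−a) contributes A·log|x−a|.

-12*log(x - 4)/7 - log(x - 1)/4 - 29*log(x + 3)/28 + C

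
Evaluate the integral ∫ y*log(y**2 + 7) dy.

y**2*log(y**2 + 7)/2 - y**2/2 + 7*log(y**2 + 7)/2 + C

Let u = y**2 + 7, so du = (2*y) dy.
The integral becomes (1/2)·∫ log(u) du; integrate by parts with u′=log(u), dv′=du.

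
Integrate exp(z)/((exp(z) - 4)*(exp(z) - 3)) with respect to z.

Let u = e^z, du = e^z dz.
The integral becomes ∫ du/((u-3)(u-4)); decompose into partial fractions.

log(exp(z) - 4) - log(exp(z) - 3) + C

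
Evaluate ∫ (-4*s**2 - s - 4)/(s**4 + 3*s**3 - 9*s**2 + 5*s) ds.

-4*log(s)/5 + log(s - 1)/4 + 11*log(s + 5)/20 + 3/(2*s - 2) + C

Factor the denominator: s*(s - 1)**2*(s + 5).
Partial-fraction decomposition: 11/(20*(s + 5)) + 1/(4*(s - 1)) - 3/(2*(s - 1)**2) - 4/(5*s).
Integrate each term; A/(s−a) gives A·log|s−a|; A/(s−a)² gives −A/(s−a).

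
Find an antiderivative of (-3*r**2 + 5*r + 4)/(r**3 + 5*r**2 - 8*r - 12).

Factor the denominator: (r - 2)*(r + 1)*(r + 6).
Partial-fraction decomposition: -67/(20*(r + 6)) + 4/(15*(r + 1)) + 1/(12*(r - 2)).
Integrate each term: A/(r−a) contributes A·log|r−a|.

log(r - 2)/12 + 4*log(r + 1)/15 - 67*log(r + 6)/20 + C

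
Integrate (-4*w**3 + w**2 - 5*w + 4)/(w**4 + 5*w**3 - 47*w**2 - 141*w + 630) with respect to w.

Factor the denominator: (w - 5)*(w - 3)*(w + 6)*(w + 7).
Partial-fraction decomposition: -73/(6*(w + 7)) + 934/(99*(w + 6)) + 11/(18*(w - 3)) - 62/(33*(w - 5)).
Integrate each term: A/(w−a) contributes A·log|w−a|.

-62*log(w - 5)/33 + 11*log(w - 3)/18 + 934*log(w + 6)/99 - 73*log(w + 7)/6 + C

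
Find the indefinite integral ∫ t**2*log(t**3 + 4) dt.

Let u = t**3 + 4, so du = (3*t**2) dt.
The integral becomes (1/3)·∫ log(u) du; integrate by parts with u′=log(u), dv′=du.

t**3*log(t**3 + 4)/3 - t**3/3 + 4*log(t**3 + 4)/3 + C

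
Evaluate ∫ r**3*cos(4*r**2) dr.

r**2*sin(4*r**2)/8 + cos(4*r**2)/32 + C

Let u = r², du = 2r dr; rewrite as (1/2)∫ u^1·cos(4u) du.
Now integrate by parts 1 time.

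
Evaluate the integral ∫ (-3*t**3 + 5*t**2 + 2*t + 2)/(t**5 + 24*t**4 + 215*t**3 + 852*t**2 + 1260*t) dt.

Factor the denominator: t*(t + 5)*(t + 6)**2*(t + 7).
Partial-fraction decomposition: 631/(7*(t + 7)) - 737/(18*(t + 6)) + 409/(3*(t + 6)**2) - 246/(5*(t + 5)) + 1/(630*t).
Integrate each term; A/(t−a) gives A·log|t−a|; A/(t−a)² gives −A/(t−a).

log(t)/630 - 246*log(t + 5)/5 - 737*log(t + 6)/18 + 631*log(t + 7)/7 - 409/(3*t + 18) + C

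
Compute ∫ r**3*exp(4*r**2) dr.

Let u = r², du = 2r dr; rewrite as (1/2)∫ u^1·exp(4u) du.
Now integrate by parts 1 time.

(4*r**2 - 1)*exp(4*r**2)/32 + C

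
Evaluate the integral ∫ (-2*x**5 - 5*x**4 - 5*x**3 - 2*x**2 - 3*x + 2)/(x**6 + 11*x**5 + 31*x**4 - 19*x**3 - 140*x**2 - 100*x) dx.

Factor the denominator: x*(x - 2)*(x + 1)*(x + 2)*(x + 5)**2.
Partial-fraction decomposition: -1901/(1200*(x + 5)) + 177/(20*(x + 5)**2) - 1/(3*(x + 2)) + 5/(48*(x + 1)) - 1/(6*(x - 2)) - 1/(50*x).
Integrate each term; A/(x−a) gives A·log|x−a|; A/(x−a)² gives −A/(x−a).

-log(x)/50 - log(x - 2)/6 + 5*log(x + 1)/48 - log(x + 2)/3 - 1901*log(x + 5)/1200 - 177/(20*x + 100) + C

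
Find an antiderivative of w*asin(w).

w**2*asin(w)/2 + w*sqrt(-w**2 + 1)/4 - asin(w)/4 + C

Use integration by parts with u = arcsin(w), dv = w dw.
Then du = 1/sqrt(-w**2 + 1) dw.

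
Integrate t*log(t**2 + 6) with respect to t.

t**2*log(t**2 + 6)/2 - t**2/2 + 3*log(t**2 + 6) + C

Let u = t**2 + 6, so du = (2*t) dt.
The integral becomes (1/2)·∫ log(u) du; integrate by parts with u′=log(u), dv′=du.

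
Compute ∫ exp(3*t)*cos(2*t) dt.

Let I denote the integral. Integrate by parts with u = cos(2*t), dv = exp(3*t) dt, so v = exp(3*t)/3: I = exp(3*t)*cos(2*t)/3 + (2/3)·∫ exp(3*t)*sin(2*t) dt.
Apply parts again with u = sin(2*t), dv = exp(3*t) dt: ∫ exp(3*t)*sin(2*t) dt = exp(3*t)*sin(2*t)/3 − (2/3)·I. Substituting back brings back I: I = 2*exp(3*t)*sin(2*t)/9 + exp(3*t)*cos(2*t)/3 − (4/9)·I.
Solving for I: (1 + 4/9)·I equals the remaining terms, so I = (9/13)·(2*exp(3*t)*sin(2*t)/9 + exp(3*t)*cos(2*t)/3).

2*exp(3*t)*sin(2*t)/13 + 3*exp(3*t)*cos(2*t)/13 + C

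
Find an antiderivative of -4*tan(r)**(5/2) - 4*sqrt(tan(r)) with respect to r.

Let u = tan(r), so du = (tan(r)**2 + 1) dr.
Rewriting, the integral becomes -4·∫ √u du = -4·(2/3)u^(3/2).
Substituting back, u = tan(r).

-8*tan(r)**(3/2)/3 + C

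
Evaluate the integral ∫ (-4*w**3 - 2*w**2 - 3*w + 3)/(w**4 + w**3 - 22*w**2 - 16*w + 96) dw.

Factor the denominator: (w - 4)*(w - 2)*(w + 3)*(w + 4).
Partial-fraction decomposition: -239/(48*(w + 4)) + 102/(35*(w + 3)) + 43/(60*(w - 2)) - 297/(112*(w - 4)).
Integrate each term: A/(w−a) contributes A·log|w−a|.

-297*log(w - 4)/112 + 43*log(w - 2)/60 + 102*log(w + 3)/35 - 239*log(w + 4)/48 + C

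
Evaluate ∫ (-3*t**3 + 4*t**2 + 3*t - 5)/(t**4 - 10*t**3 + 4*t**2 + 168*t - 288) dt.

Factor the denominator: (t - 6)**2*(t - 2)*(t + 4).
Partial-fraction decomposition: -239/(600*(t + 4)) - 7/(96*(t - 2)) - 2023/(800*(t - 6)) - 491/(40*(t - 6)**2).
Integrate each term; A/(t−a) gives A·log|t−a|; A/(t−a)² gives −A/(t−a).

-2023*log(t - 6)/800 - 7*log(t - 2)/96 - 239*log(t + 4)/600 + 491/(40*t - 240) + C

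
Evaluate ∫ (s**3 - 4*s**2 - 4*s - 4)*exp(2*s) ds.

(4*s**3 - 22*s**2 + 6*s - 19)*exp(2*s)/8 + C

Use integration by parts with u = s**3 - 4*s**2 - 4*s - 4, dv = exp(2*s) ds, so v = exp(2*s)/2.
Apply parts 3 times (tabular method): alternate signs, differentiate u down to 0, integrate dv up.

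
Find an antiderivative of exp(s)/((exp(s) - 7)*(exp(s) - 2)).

log(exp(s) - 7)/5 - log(exp(s) - 2)/5 + C

Let u = e^s, du = e^s ds.
The integral becomes ∫ du/((u-7)(u-2)); decompose into partial fractions.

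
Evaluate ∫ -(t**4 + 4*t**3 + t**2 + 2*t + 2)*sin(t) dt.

Use integration by parts with u = t**4 + 4*t**3 + t**2 + 2*t + 2, dv = -sin(t) dt, so v = cos(t).
Apply parts 4 times (tabular method): alternate signs, differentiate u down to 0, integrate dv up.

t**4*cos(t) - 4*t**3*sin(t) + 4*t**3*cos(t) - 12*t**2*sin(t) - 11*t**2*cos(t) + 22*t*sin(t) - 22*t*cos(t) + 22*sin(t) + 24*cos(t) + C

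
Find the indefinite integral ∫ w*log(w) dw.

Use integration by parts with u = log(w), dv = w dw.
Then du = 1/w dw and v = w**2/2.

w**2*log(w)/2 - w**2/4 + C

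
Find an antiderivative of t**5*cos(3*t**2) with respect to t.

Let u = t², du = 2t dt; rewrite as (1/2)∫ u^2·cos(3u) du.
Now integrate by parts 2 times.

t**4*sin(3*t**2)/6 + t**2*cos(3*t**2)/9 - sin(3*t**2)/27 + C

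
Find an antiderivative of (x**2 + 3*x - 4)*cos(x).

x**2*sin(x) + 3*x*sin(x) + 2*x*cos(x) - 6*sin(x) + 3*cos(x) + C

Use integration by parts with u = x**2 + 3*x - 4, dv = cos(x) dx, so v = sin(x).
Apply parts 2 times (tabular method): alternate signs, differentiate u down to 0, integrate dv up.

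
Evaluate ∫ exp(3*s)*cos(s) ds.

exp(3*s)*sin(s)/10 + 3*exp(3*s)*cos(s)/10 + C

Let I denote the integral. Integrate by parts with u = cos(s), dv = exp(3*s) ds, so v = exp(3*s)/3: I = exp(3*s)*cos(s)/3 + (1/3)·∫ exp(3*s)*sin(s) ds.
Apply parts again with u = sin(s), dv = exp(3*s) ds: ∫ exp(3*s)*sin(s) ds = exp(3*s)*sin(s)/3 − (1/3)·I. Substituting back brings back I: I = exp(3*s)*sin(s)/9 + exp(3*s)*cos(s)/3 − (1/9)·I.
Solving for I: (1 + 1/9)·I equals the remaining terms, so I = (9/10)·(exp(3*s)*sin(s)/9 + exp(3*s)*cos(s)/3).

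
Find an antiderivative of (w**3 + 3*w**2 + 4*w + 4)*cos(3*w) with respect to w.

Use integration by parts with u = w**3 + 3*w**2 + 4*w + 4, dv = cos(3*w) dw, so v = sin(3*w)/3.
Apply parts 3 times (tabular method): alternate signs, differentiate u down to 0, integrate dv up.

w**3*sin(3*w)/3 + w**2*sin(3*w) + w**2*cos(3*w)/3 + 10*w*sin(3*w)/9 + 2*w*cos(3*w)/3 + 10*sin(3*w)/9 + 10*cos(3*w)/27 + C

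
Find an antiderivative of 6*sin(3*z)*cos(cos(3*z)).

-2*sin(cos(3*z)) + C

Let u = cos(3*z), so du = (-3*sin(3*z)) dz.
Rewriting, the integral becomes -2·∫ cos(u) du = -2·sin(u).
Substituting back, u = cos(3*z).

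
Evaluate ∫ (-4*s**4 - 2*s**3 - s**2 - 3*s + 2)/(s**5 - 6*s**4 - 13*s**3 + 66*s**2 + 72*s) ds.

Factor the denominator: s*(s - 6)*(s - 4)*(s + 1)*(s + 3).
Partial-fraction decomposition: -134/(189*(s + 3)) - 1/(35*(s + 1)) + 589/(140*(s - 4)) - 1417/(189*(s - 6)) + 1/(36*s).
Integrate each term: A/(s−a) contributes A·log|s−a|.

log(s)/36 - 1417*log(s - 6)/189 + 589*log(s - 4)/140 - log(s + 1)/35 - 134*log(s + 3)/189 + C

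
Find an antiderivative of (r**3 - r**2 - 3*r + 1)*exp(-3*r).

Use integration by parts with u = r**3 - r**2 - 3*r + 1, dv = exp(-3*r) dr, so v = -exp(-3*r)/3.
Apply parts 3 times (tabular method): alternate signs, differentiate u down to 0, integrate dv up.

(-r**3 + 3*r)*exp(-3*r)/3 + C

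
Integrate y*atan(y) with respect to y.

Use integration by parts with u = arctan(y), dv = y dy.
Then du = 1/(y**2 + 1) dy.

y**2*atan(y)/2 - y/2 + atan(y)/2 + C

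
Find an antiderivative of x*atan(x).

Use integration by parts with u = arctan(x), dv = x dx.
Then du = 1/(x**2 + 1) dx.

x**2*atan(x)/2 - x/2 + atan(x)/2 + C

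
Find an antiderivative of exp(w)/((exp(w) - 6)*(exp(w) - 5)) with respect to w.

Let u = e^w, du = e^w dw.
The integral becomes ∫ du/((u-5)(u-6)); decompose into partial fractions.

log(exp(w) - 6) - log(exp(w) - 5) + C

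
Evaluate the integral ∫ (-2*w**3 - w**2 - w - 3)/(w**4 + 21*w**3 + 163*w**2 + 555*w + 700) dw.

Factor the denominator: (w + 4)*(w + 5)**2*(w + 7).
Partial-fraction decomposition: -641/(12*(w + 7)) + 55/(4*(w + 5)) - 227/(2*(w + 5)**2) + 113/(3*(w + 4)).
Integrate each term; A/(w−a) gives A·log|w−a|; A/(w−a)² gives −A/(w−a).

113*log(w + 4)/3 + 55*log(w + 5)/4 - 641*log(w + 7)/12 + 227/(2*w + 10) + C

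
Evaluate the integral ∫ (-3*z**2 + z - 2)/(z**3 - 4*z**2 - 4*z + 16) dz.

-23*log(z - 4)/6 + 3*log(z - 2)/2 - 2*log(z + 2)/3 + C

Factor the denominator: (z - 4)*(z - 2)*(z + 2).
Partial-fraction decomposition: -2/(3*(z + 2)) + 3/(2*(z - 2)) - 23/(6*(z - 4)).
Integrate each term: A/(z−a) contributes A·log|z−a|.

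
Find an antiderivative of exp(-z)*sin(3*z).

-exp(-z)*sin(3*z)/10 - 3*exp(-z)*cos(3*z)/10 + C

Let I denote the integral. Integrate by parts with u = sin(3*z), dv = exp(-z) dz, so v = -exp(-z): I = -exp(-z)*sin(3*z) + 3·∫ exp(-z)*cos(3*z) dz.
Apply parts again with u = cos(3*z), dv = exp(-z) dz: ∫ exp(-z)*cos(3*z) dz = -exp(-z)*cos(3*z) − 3·I. Substituting back brings back I: I = -exp(-z)*sin(3*z) - 3*exp(-z)*cos(3*z) − 9·I.
Solving for I: (1 + 9)·I equals the remaining terms, so I = (1/10)·(-exp(-z)*sin(3*z) - 3*exp(-z)*cos(3*z)).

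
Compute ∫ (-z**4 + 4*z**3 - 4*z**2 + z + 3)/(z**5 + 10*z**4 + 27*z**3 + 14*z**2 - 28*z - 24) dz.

Factor the denominator: (z - 1)*(z + 1)*(z + 2)**2*(z + 6).
Partial-fraction decomposition: -2307/(560*(z + 6)) + 115/(48*(z + 2)) - 21/(4*(z + 2)**2) + 7/(10*(z + 1)) + 1/(42*(z - 1)).
Integrate each term; A/(z−a) gives A·log|z−a|; A/(z−a)² gives −A/(z−a).

log(z - 1)/42 + 7*log(z + 1)/10 + 115*log(z + 2)/48 - 2307*log(z + 6)/560 + 21/(4*z + 8) + C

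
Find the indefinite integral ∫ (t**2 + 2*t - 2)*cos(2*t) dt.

t**2*sin(2*t)/2 + t*sin(2*t) + t*cos(2*t)/2 - 5*sin(2*t)/4 + cos(2*t)/2 + C

Use integration by parts with u = t**2 + 2*t - 2, dv = cos(2*t) dt, so v = sin(2*t)/2.
Apply parts 2 times (tabular method): alternate signs, differentiate u down to 0, integrate dv up.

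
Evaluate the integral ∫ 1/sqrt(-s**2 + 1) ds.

Substitute s = sin(θ), so ds = cos(θ) dθ and the radical becomes sqrt(-s**2 + 1) = cos(θ) by the Pythagorean identity.
Integrate the resulting trig expression in θ, then back-substitute θ = asin(s), sin(θ) = s, cos(θ) = sqrt(-s**2 + 1) (absorbing any constant into C).

asin(s) + C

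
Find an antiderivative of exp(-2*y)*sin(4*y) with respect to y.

Let I denote the integral. Integrate by parts with u = sin(4*y), dv = exp(-2*y) dy, so v = -exp(-2*y)/2: I = -exp(-2*y)*sin(4*y)/2 + 2·∫ exp(-2*y)*cos(4*y) dy.
Apply parts again with u = cos(4*y), dv = exp(-2*y) dy: ∫ exp(-2*y)*cos(4*y) dy = -exp(-2*y)*cos(4*y)/2 − 2·I. Substituting back brings back I: I = -exp(-2*y)*sin(4*y)/2 - exp(-2*y)*cos(4*y) − 4·I.
Solving for I: (1 + 4)·I equals the remaining terms, so I = (1/5)·(-exp(-2*y)*sin(4*y)/2 - exp(-2*y)*cos(4*y)).

-exp(-2*y)*sin(4*y)/10 - exp(-2*y)*cos(4*y)/5 + C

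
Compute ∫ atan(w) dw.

Use integration by parts with u = arctan(w), dv = dw.
Then du = 1/(w**2 + 1) dw.

w*atan(w) - log(w**2 + 1)/2 + C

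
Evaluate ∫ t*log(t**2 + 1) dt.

t**2*log(t**2 + 1)/2 - t**2/2 + log(t**2 + 1)/2 + C

Let u = t**2 + 1, so du = (2*t) dt.
The integral becomes (1/2)·∫ log(u) du; integrate by parts with u′=log(u), dv′=du.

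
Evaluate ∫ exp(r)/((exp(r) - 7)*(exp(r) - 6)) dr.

Let u = e^r, du = e^r dr.
The integral becomes ∫ du/((u-7)(u-6)); decompose into partial fractions.

log(exp(r) - 7) - log(exp(r) - 6) + C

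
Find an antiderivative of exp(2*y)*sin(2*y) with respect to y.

Let I denote the integral. Integrate by parts with u = sin(2*y), dv = exp(2*y) dy, so v = exp(2*y)/2: I = exp(2*y)*sin(2*y)/2 − ∫ exp(2*y)*cos(2*y) dy.
Apply parts again with u = cos(2*y), dv = exp(2*y) dy: ∫ exp(2*y)*cos(2*y) dy = exp(2*y)*cos(2*y)/2 + I. Substituting back brings back I: I = exp(2*y)*sin(2*y)/2 - exp(2*y)*cos(2*y)/2 − I.
Solving for I: (1 + 1)·I equals the remaining terms, so I = (1/2)·(exp(2*y)*sin(2*y)/2 - exp(2*y)*cos(2*y)/2).

exp(2*y)*sin(2*y)/4 - exp(2*y)*cos(2*y)/4 + C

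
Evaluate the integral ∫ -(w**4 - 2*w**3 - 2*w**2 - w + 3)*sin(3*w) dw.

w**4*cos(3*w)/3 - 4*w**3*sin(3*w)/9 - 2*w**3*cos(3*w)/3 + 2*w**2*sin(3*w)/3 - 10*w**2*cos(3*w)/9 + 20*w*sin(3*w)/27 + w*cos(3*w)/9 - sin(3*w)/27 + 101*cos(3*w)/81 + C

Use integration by parts with u = w**4 - 2*w**3 - 2*w**2 - w + 3, dv = -sin(3*w) dw, so v = cos(3*w)/3.
Apply parts 4 times (tabular method): alternate signs, differentiate u down to 0, integrate dv up.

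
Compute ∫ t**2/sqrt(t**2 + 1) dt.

t*sqrt(t**2 + 1)/2 - log(t + sqrt(t**2 + 1))/2 + C

Substitute t = tan(θ), so dt = sec(θ)^2 dθ and the radical becomes sqrt(t**2 + 1) = sec(θ) by the Pythagorean identity.
Integrate the resulting trig expression in θ, then back-substitute tan(θ) = t, sec(θ) = sqrt(t**2 + 1) (absorbing any constant into C).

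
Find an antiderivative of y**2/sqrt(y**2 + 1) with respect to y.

Substitute y = tan(θ), so dy = sec(θ)^2 dθ and the radical becomes sqrt(y**2 + 1) = sec(θ) by the Pythagorean identity.
Integrate the resulting trig expression in θ, then back-substitute tan(θ) = y, sec(θ) = sqrt(y**2 + 1) (absorbing any constant into C).

y*sqrt(y**2 + 1)/2 - log(y + sqrt(y**2 + 1))/2 + C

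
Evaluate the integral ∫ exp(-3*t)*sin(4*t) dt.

-3*exp(-3*t)*sin(4*t)/25 - 4*exp(-3*t)*cos(4*t)/25 + C

Let I denote the integral. Integrate by parts with u = sin(4*t), dv = exp(-3*t) dt, so v = -exp(-3*t)/3: I = -exp(-3*t)*sin(4*t)/3 + (4/3)·∫ exp(-3*t)*cos(4*t) dt.
Apply parts again with u = cos(4*t), dv = exp(-3*t) dt: ∫ exp(-3*t)*cos(4*t) dt = -exp(-3*t)*cos(4*t)/3 − (4/3)·I. Substituting back brings back I: I = -exp(-3*t)*sin(4*t)/3 - 4*exp(-3*t)*cos(4*t)/9 − (16/9)·I.
Solving for I: (1 + 16/9)·I equals the remaining terms, so I = (9/25)·(-exp(-3*t)*sin(4*t)/3 - 4*exp(-3*t)*cos(4*t)/9).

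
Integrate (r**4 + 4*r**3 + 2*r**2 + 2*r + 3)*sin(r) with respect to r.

Use integration by parts with u = r**4 + 4*r**3 + 2*r**2 + 2*r + 3, dv = sin(r) dr, so v = -cos(r).
Apply parts 4 times (tabular method): alternate signs, differentiate u down to 0, integrate dv up.

-r**4*cos(r) + 4*r**3*sin(r) - 4*r**3*cos(r) + 12*r**2*sin(r) + 10*r**2*cos(r) - 20*r*sin(r) + 22*r*cos(r) - 22*sin(r) - 23*cos(r) + C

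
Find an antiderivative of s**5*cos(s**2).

Let u = s², du = 2s ds; rewrite as (1/2)∫ u^2·cos(1u) du.
Now integrate by parts 2 times.

s**4*sin(s**2)/2 + s**2*cos(s**2) - sin(s**2) + C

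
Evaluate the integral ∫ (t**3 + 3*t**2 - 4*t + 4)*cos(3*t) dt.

t**3*sin(3*t)/3 + t**2*sin(3*t) + t**2*cos(3*t)/3 - 14*t*sin(3*t)/9 + 2*t*cos(3*t)/3 + 10*sin(3*t)/9 - 14*cos(3*t)/27 + C

Use integration by parts with u = t**3 + 3*t**2 - 4*t + 4, dv = cos(3*t) dt, so v = sin(3*t)/3.
Apply parts 3 times (tabular method): alternate signs, differentiate u down to 0, integrate dv up.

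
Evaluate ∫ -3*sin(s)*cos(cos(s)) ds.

Let u = cos(s), so du = (-sin(s)) ds.
Rewriting, the integral becomes 3·∫ cos(u) du = 3·sin(u).
Substituting back, u = cos(s).

3*sin(cos(s)) + C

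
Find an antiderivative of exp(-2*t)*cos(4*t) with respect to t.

exp(-2*t)*sin(4*t)/5 - exp(-2*t)*cos(4*t)/10 + C

Let I denote the integral. Integrate by parts with u = cos(4*t), dv = exp(-2*t) dt, so v = -exp(-2*t)/2: I = -exp(-2*t)*cos(4*t)/2 − 2·∫ exp(-2*t)*sin(4*t) dt.
Apply parts again with u = sin(4*t), dv = exp(-2*t) dt: ∫ exp(-2*t)*sin(4*t) dt = -exp(-2*t)*sin(4*t)/2 + 2·I. Substituting back brings back I: I = exp(-2*t)*sin(4*t) - exp(-2*t)*cos(4*t)/2 − 4·I.
Solving for I: (1 + 4)·I equals the remaining terms, so I = (1/5)·(exp(-2*t)*sin(4*t) - exp(-2*t)*cos(4*t)/2).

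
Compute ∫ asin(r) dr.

Use integration by parts with u = arcsin(r), dv = dr.
Then du = 1/sqrt(-r**2 + 1) dr.

r*asin(r) + sqrt(-r**2 + 1) + C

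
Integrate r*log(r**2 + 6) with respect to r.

r**2*log(r**2 + 6)/2 - r**2/2 + 3*log(r**2 + 6) + C

Let u = r**2 + 6, so du = (2*r) dr.
The integral becomes (1/2)·∫ log(u) du; integrate by parts with u′=log(u), dv′=du.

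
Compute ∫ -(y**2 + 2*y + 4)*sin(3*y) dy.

Use integration by parts with u = y**2 + 2*y + 4, dv = -sin(3*y) dy, so v = cos(3*y)/3.
Apply parts 2 times (tabular method): alternate signs, differentiate u down to 0, integrate dv up.

y**2*cos(3*y)/3 - 2*y*sin(3*y)/9 + 2*y*cos(3*y)/3 - 2*sin(3*y)/9 + 34*cos(3*y)/27 + C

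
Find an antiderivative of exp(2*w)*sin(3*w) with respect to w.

2*exp(2*w)*sin(3*w)/13 - 3*exp(2*w)*cos(3*w)/13 + C

Let I denote the integral. Integrate by parts with u = sin(3*w), dv = exp(2*w) dw, so v = exp(2*w)/2: I = exp(2*w)*sin(3*w)/2 − (3/2)·∫ exp(2*w)*cos(3*w) dw.
Apply parts again with u = cos(3*w), dv = exp(2*w) dw: ∫ exp(2*w)*cos(3*w) dw = exp(2*w)*cos(3*w)/2 + (3/2)·I. Substituting back brings back I: I = exp(2*w)*sin(3*w)/2 - 3*exp(2*w)*cos(3*w)/4 − (9/4)·I.
Solving for I: (1 + 9/4)·I equals the remaining terms, so I = (4/13)·(exp(2*w)*sin(3*w)/2 - 3*exp(2*w)*cos(3*w)/4).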